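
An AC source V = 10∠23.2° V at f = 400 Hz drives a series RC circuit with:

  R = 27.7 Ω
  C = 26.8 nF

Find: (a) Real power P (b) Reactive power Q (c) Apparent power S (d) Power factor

Step 1 — Angular frequency: ω = 2π·f = 2π·400 = 2513 rad/s.
Step 2 — Component impedances:
  R: Z = R = 27.7 Ω
  C: Z = 1/(jωC) = -j/(ω·C) = 0 - j1.485e+04 Ω
Step 3 — Series combination: Z_total = R + C = 27.7 - j1.485e+04 Ω = 1.485e+04∠-89.9° Ω.
Step 4 — Source phasor: V = 10∠23.2° V = 9.191 + j3.939 V.
Step 5 — Current: I = V / Z = -0.0002642 + j0.0006196 A = 0.0006736∠113.1° A.
Step 6 — Complex power: S = V·I* = 1.257e-05 - j0.006736 VA.
Step 7 — Real power: P = Re(S) = 1.257e-05 W.
Step 8 — Reactive power: Q = Im(S) = -0.006736 VAR.
Step 9 — Apparent power: |S| = 0.006736 VA.
Step 10 — Power factor: PF = P/|S| = 0.001866 (leading).

(a) P = 1.257e-05 W  (b) Q = -0.006736 VAR  (c) S = 0.006736 VA  (d) PF = 0.001866 (leading)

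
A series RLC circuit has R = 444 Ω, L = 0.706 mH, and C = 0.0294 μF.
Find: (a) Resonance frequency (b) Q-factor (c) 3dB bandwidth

Step 1 — Resonance: ω₀ = 1/√(LC) = 1/√(0.000706·2.94e-08) = 2.195e+05 rad/s.
Step 2 — f₀ = ω₀/(2π) = 3.493e+04 Hz.
Step 3 — Series Q: Q = ω₀L/R = 2.195e+05·0.000706/444 = 0.349.
Step 4 — Bandwidth: Δω = ω₀/Q = 6.289e+05 rad/s; BW = Δω/(2π) = 1.001e+05 Hz.

(a) f₀ = 3.493e+04 Hz  (b) Q = 0.349  (c) BW = 1.001e+05 Hz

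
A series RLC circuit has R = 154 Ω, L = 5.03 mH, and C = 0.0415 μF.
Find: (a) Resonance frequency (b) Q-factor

Step 1 — Resonance condition Im(Z)=0 gives ω₀ = 1/√(LC).
Step 2 — ω₀ = 1/√(0.00503·4.15e-08) = 6.921e+04 rad/s.
Step 3 — f₀ = ω₀/(2π) = 1.102e+04 Hz.
Step 4 — Series Q: Q = ω₀L/R = 6.921e+04·0.00503/154 = 2.261.

(a) f₀ = 1.102e+04 Hz  (b) Q = 2.261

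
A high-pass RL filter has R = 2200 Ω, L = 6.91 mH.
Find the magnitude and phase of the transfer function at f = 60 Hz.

Step 1 — Angular frequency: ω = 2π·60 = 377 rad/s.
Step 2 — Transfer function: H(jω) = jωL/(R + jωL).
Step 3 — Numerator jωL = j·2.605; denominator R + jωL = 2200 + j2.605.
Step 4 — H = 1.402e-06 + j0.001184.
Step 5 — Magnitude: |H| = 0.001184 (-58.5 dB); phase: φ = 89.9°.

|H| = 0.001184 (-58.5 dB), φ = 89.9°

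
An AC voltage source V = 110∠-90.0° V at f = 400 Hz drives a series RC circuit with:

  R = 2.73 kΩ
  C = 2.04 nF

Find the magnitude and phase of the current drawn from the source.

Step 1 — Angular frequency: ω = 2π·f = 2π·400 = 2513 rad/s.
Step 2 — Component impedances:
  R: Z = R = 2730 Ω
  C: Z = 1/(jωC) = -j/(ω·C) = 0 - j1.95e+05 Ω
Step 3 — Series combination: Z_total = R + C = 2730 - j1.95e+05 Ω = 1.951e+05∠-89.2° Ω.
Step 4 — Source phasor: V = 110∠-90.0° V = 0 - j110 V.
Step 5 — Ohm's law: I = V / Z_total = (0 - j110) / (2730 - j1.95e+05) = 0.0005639 - j7.892e-06 A.
Step 6 — Convert to polar: |I| = 0.0005639 A, ∠I = -0.8°.

I = 0.0005639∠-0.8° A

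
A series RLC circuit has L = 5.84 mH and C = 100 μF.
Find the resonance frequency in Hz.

Step 1 — Resonance condition Im(Z)=0 gives ω₀ = 1/√(LC).
Step 2 — ω₀ = 1/√(0.00584·0.0001) = 1309 rad/s.
Step 3 — f₀ = ω₀/(2π) = 208.3 Hz.

f₀ = 208.3 Hz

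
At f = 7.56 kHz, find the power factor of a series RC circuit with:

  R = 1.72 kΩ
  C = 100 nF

Step 1 — Angular frequency: ω = 2π·f = 2π·7560 = 4.75e+04 rad/s.
Step 2 — Component impedances:
  R: Z = R = 1720 Ω
  C: Z = 1/(jωC) = -j/(ω·C) = 0 - j210.5 Ω
Step 3 — Series combination: Z_total = R + C = 1720 - j210.5 Ω = 1733∠-7.0° Ω.
Step 4 — Power factor: PF = cos(φ) = Re(Z)/|Z| = 1720/1732.8 = 0.9926.
Step 5 — Type: Im(Z) = -210.5 ⇒ leading (phase φ = -7.0°).

PF = 0.9926 (leading, φ = -7.0°)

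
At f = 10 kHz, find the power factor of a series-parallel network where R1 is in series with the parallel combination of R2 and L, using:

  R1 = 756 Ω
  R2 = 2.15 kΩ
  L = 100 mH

Step 1 — Angular frequency: ω = 2π·f = 2π·1e+04 = 6.283e+04 rad/s.
Step 2 — Component impedances:
  R1: Z = R = 756 Ω
  R2: Z = R = 2150 Ω
  L: Z = jωL = j·6.283e+04·0.1 = 0 + j6283 Ω
Step 3 — Parallel branch: R2 || L = 1/(1/R2 + 1/L) = 1925 + j658.6 Ω.
Step 4 — Series with R1: Z_total = R1 + (R2 || L) = 2681 + j658.6 Ω = 2760∠13.8° Ω.
Step 5 — Power factor: PF = cos(φ) = Re(Z)/|Z| = 2680.6/2760.4 = 0.9711.
Step 6 — Type: Im(Z) = 658.6 ⇒ lagging (phase φ = 13.8°).

PF = 0.9711 (lagging, φ = 13.8°)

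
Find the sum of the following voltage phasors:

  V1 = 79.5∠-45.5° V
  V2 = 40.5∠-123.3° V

Step 1 — Convert each phasor to rectangular form:
  V1 = 79.5·(cos(-45.5°) + j·sin(-45.5°)) = 55.72 - j56.7 V
  V2 = 40.5·(cos(-123.3°) + j·sin(-123.3°)) = -22.24 - j33.85 V
Step 2 — Sum components: V_total = 33.49 - j90.55 V.
Step 3 — Convert to polar: |V_total| = 96.55 V, ∠V_total = -69.7°.

V_total = 96.55∠-69.7° V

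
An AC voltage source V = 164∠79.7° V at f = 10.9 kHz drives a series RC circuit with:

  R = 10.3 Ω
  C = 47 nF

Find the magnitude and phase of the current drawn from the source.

Step 1 — Angular frequency: ω = 2π·f = 2π·1.09e+04 = 6.849e+04 rad/s.
Step 2 — Component impedances:
  R: Z = R = 10.3 Ω
  C: Z = 1/(jωC) = -j/(ω·C) = 0 - j310.7 Ω
Step 3 — Series combination: Z_total = R + C = 10.3 - j310.7 Ω = 310.8∠-88.1° Ω.
Step 4 — Source phasor: V = 164∠79.7° V = 29.32 + j161.4 V.
Step 5 — Ohm's law: I = V / Z_total = (29.32 + j161.4) / (10.3 - j310.7) = -0.5157 + j0.1115 A.
Step 6 — Convert to polar: |I| = 0.5276 A, ∠I = 167.8°.

I = 0.5276∠167.8° A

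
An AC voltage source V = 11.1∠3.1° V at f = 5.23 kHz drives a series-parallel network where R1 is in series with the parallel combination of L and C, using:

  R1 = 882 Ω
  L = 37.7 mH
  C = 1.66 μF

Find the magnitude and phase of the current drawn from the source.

Step 1 — Angular frequency: ω = 2π·f = 2π·5230 = 3.286e+04 rad/s.
Step 2 — Component impedances:
  R1: Z = R = 882 Ω
  L: Z = jωL = j·3.286e+04·0.0377 = 0 + j1239 Ω
  C: Z = 1/(jωC) = -j/(ω·C) = 0 - j18.33 Ω
Step 3 — Parallel branch: L || C = 1/(1/L + 1/C) = 0 - j18.61 Ω.
Step 4 — Series with R1: Z_total = R1 + (L || C) = 882 - j18.61 Ω = 882.2∠-1.2° Ω.
Step 5 — Source phasor: V = 11.1∠3.1° V = 11.08 + j0.6003 V.
Step 6 — Ohm's law: I = V / Z_total = (11.08 + j0.6003) / (882 - j18.61) = 0.01255 + j0.0009453 A.
Step 7 — Convert to polar: |I| = 0.01258 A, ∠I = 4.3°.

I = 0.01258∠4.3° A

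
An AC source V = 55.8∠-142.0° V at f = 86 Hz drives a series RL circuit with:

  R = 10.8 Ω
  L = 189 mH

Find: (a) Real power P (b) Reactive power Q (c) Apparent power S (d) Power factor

Step 1 — Angular frequency: ω = 2π·f = 2π·86 = 540.4 rad/s.
Step 2 — Component impedances:
  R: Z = R = 10.8 Ω
  L: Z = jωL = j·540.4·0.189 = 0 + j102.1 Ω
Step 3 — Series combination: Z_total = R + L = 10.8 + j102.1 Ω = 102.7∠84.0° Ω.
Step 4 — Source phasor: V = 55.8∠-142.0° V = -43.97 - j34.35 V.
Step 5 — Current: I = V / Z = -0.3777 + j0.3906 A = 0.5433∠134.0° A.
Step 6 — Complex power: S = V·I* = 3.188 + j30.15 VA.
Step 7 — Real power: P = Re(S) = 3.188 W.
Step 8 — Reactive power: Q = Im(S) = 30.15 VAR.
Step 9 — Apparent power: |S| = 30.32 VA.
Step 10 — Power factor: PF = P/|S| = 0.1052 (lagging).

(a) P = 3.188 W  (b) Q = 30.15 VAR  (c) S = 30.32 VA  (d) PF = 0.1052 (lagging)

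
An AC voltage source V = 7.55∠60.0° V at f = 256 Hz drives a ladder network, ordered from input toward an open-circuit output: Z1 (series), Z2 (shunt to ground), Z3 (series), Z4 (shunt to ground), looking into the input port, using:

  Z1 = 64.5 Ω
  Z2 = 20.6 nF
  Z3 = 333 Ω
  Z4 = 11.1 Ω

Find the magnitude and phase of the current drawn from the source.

Step 1 — Angular frequency: ω = 2π·f = 2π·256 = 1608 rad/s.
Step 2 — Component impedances:
  Z1: Z = R = 64.5 Ω
  Z2: Z = 1/(jωC) = -j/(ω·C) = 0 - j3.018e+04 Ω
  Z3: Z = R = 333 Ω
  Z4: Z = R = 11.1 Ω
Step 3 — Ladder network (open output): work backward from the far end, alternating series and parallel combinations. Z_in = 408.6 - j3.923 Ω = 408.6∠-0.6° Ω.
Step 4 — Source phasor: V = 7.55∠60.0° V = 3.775 + j6.538 V.
Step 5 — Ohm's law: I = V / Z_total = (3.775 + j6.538) / (408.6 - j3.923) = 0.009085 + j0.01609 A.
Step 6 — Convert to polar: |I| = 0.01848 A, ∠I = 60.6°.

I = 0.01848∠60.6° A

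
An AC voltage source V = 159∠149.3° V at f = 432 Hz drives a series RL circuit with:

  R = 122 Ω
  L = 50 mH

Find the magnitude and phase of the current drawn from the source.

Step 1 — Angular frequency: ω = 2π·f = 2π·432 = 2714 rad/s.
Step 2 — Component impedances:
  R: Z = R = 122 Ω
  L: Z = jωL = j·2714·0.05 = 0 + j135.7 Ω
Step 3 — Series combination: Z_total = R + L = 122 + j135.7 Ω = 182.5∠48.0° Ω.
Step 4 — Source phasor: V = 159∠149.3° V = -136.7 + j81.18 V.
Step 5 — Ohm's law: I = V / Z_total = (-136.7 + j81.18) / (122 + j135.7) = -0.17 + j0.8545 A.
Step 6 — Convert to polar: |I| = 0.8713 A, ∠I = 101.3°.

I = 0.8713∠101.3° A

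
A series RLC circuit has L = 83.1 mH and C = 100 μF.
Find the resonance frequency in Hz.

Step 1 — Resonance condition Im(Z)=0 gives ω₀ = 1/√(LC).
Step 2 — ω₀ = 1/√(0.0831·0.0001) = 346.9 rad/s.
Step 3 — f₀ = ω₀/(2π) = 55.21 Hz.

f₀ = 55.21 Hz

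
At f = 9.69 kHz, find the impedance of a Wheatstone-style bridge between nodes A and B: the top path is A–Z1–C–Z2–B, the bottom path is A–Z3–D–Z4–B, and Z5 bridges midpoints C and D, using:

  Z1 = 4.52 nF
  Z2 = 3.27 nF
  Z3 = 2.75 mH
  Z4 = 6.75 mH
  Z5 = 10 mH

Step 1 — Angular frequency: ω = 2π·f = 2π·9690 = 6.088e+04 rad/s.
Step 2 — Component impedances:
  Z1: Z = 1/(jωC) = -j/(ω·C) = 0 - j3634 Ω
  Z2: Z = 1/(jωC) = -j/(ω·C) = 0 - j5023 Ω
  Z3: Z = jωL = j·6.088e+04·0.00275 = 0 + j167.4 Ω
  Z4: Z = jωL = j·6.088e+04·0.00675 = 0 + j411 Ω
  Z5: Z = jωL = j·6.088e+04·0.01 = 0 + j608.8 Ω
Step 3 — Bridge requires nodal analysis (the Z5 bridge couples midpoints C and D, so the two paths cannot be reduced to a simple series/parallel combination). Setting node B to ground and injecting 1 A at node A, the 3-node admittance system at A, C, D solves to V_A = Z_AB = 0 + j624.6 Ω = 624.6∠90.0° Ω.

Z = 0 + j624.6 Ω = 624.6∠90.0° Ω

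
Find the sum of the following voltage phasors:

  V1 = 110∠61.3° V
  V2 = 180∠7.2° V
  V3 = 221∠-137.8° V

Step 1 — Convert each phasor to rectangular form:
  V1 = 110·(cos(61.3°) + j·sin(61.3°)) = 52.82 + j96.49 V
  V2 = 180·(cos(7.2°) + j·sin(7.2°)) = 178.6 + j22.56 V
  V3 = 221·(cos(-137.8°) + j·sin(-137.8°)) = -163.7 - j148.5 V
Step 2 — Sum components: V_total = 67.69 - j29.4 V.
Step 3 — Convert to polar: |V_total| = 73.8 V, ∠V_total = -23.5°.

V_total = 73.8∠-23.5° V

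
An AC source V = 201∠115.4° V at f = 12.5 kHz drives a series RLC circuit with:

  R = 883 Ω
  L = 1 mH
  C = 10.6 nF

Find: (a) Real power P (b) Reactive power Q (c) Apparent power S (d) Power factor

Step 1 — Angular frequency: ω = 2π·f = 2π·1.25e+04 = 7.854e+04 rad/s.
Step 2 — Component impedances:
  R: Z = R = 883 Ω
  L: Z = jωL = j·7.854e+04·0.001 = 0 + j78.54 Ω
  C: Z = 1/(jωC) = -j/(ω·C) = 0 - j1201 Ω
Step 3 — Series combination: Z_total = R + L + C = 883 - j1123 Ω = 1428∠-51.8° Ω.
Step 4 — Source phasor: V = 201∠115.4° V = -86.22 + j181.6 V.
Step 5 — Current: I = V / Z = -0.1372 + j0.03115 A = 0.1407∠167.2° A.
Step 6 — Complex power: S = V·I* = 17.49 - j22.23 VA.
Step 7 — Real power: P = Re(S) = 17.49 W.
Step 8 — Reactive power: Q = Im(S) = -22.23 VAR.
Step 9 — Apparent power: |S| = 28.29 VA.
Step 10 — Power factor: PF = P/|S| = 0.6182 (leading).

(a) P = 17.49 W  (b) Q = -22.23 VAR  (c) S = 28.29 VA  (d) PF = 0.6182 (leading)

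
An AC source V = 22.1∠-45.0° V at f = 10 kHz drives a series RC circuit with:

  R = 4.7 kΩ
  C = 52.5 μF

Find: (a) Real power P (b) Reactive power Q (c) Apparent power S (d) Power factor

Step 1 — Angular frequency: ω = 2π·f = 2π·1e+04 = 6.283e+04 rad/s.
Step 2 — Component impedances:
  R: Z = R = 4700 Ω
  C: Z = 1/(jωC) = -j/(ω·C) = 0 - j0.3032 Ω
Step 3 — Series combination: Z_total = R + C = 4700 - j0.3032 Ω = 4700∠-0.0° Ω.
Step 4 — Source phasor: V = 22.1∠-45.0° V = 15.63 - j15.63 V.
Step 5 — Current: I = V / Z = 0.003325 - j0.003325 A = 0.004702∠-45.0° A.
Step 6 — Complex power: S = V·I* = 0.1039 - j6.703e-06 VA.
Step 7 — Real power: P = Re(S) = 0.1039 W.
Step 8 — Reactive power: Q = Im(S) = -6.703e-06 VAR.
Step 9 — Apparent power: |S| = 0.1039 VA.
Step 10 — Power factor: PF = P/|S| = 1 (leading).

(a) P = 0.1039 W  (b) Q = -6.703e-06 VAR  (c) S = 0.1039 VA  (d) PF = 1 (leading)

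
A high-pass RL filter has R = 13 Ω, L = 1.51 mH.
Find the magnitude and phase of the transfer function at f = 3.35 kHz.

Step 1 — Angular frequency: ω = 2π·3350 = 2.105e+04 rad/s.
Step 2 — Transfer function: H(jω) = jωL/(R + jωL).
Step 3 — Numerator jωL = j·31.78; denominator R + jωL = 13 + j31.78.
Step 4 — H = 0.8567 + j0.3504.
Step 5 — Magnitude: |H| = 0.9256 (-0.7 dB); phase: φ = 22.2°.

|H| = 0.9256 (-0.7 dB), φ = 22.2°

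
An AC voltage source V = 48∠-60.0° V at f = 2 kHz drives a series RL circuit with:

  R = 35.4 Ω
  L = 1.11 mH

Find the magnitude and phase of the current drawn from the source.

Step 1 — Angular frequency: ω = 2π·f = 2π·2000 = 1.257e+04 rad/s.
Step 2 — Component impedances:
  R: Z = R = 35.4 Ω
  L: Z = jωL = j·1.257e+04·0.00111 = 0 + j13.95 Ω
Step 3 — Series combination: Z_total = R + L = 35.4 + j13.95 Ω = 38.05∠21.5° Ω.
Step 4 — Source phasor: V = 48∠-60.0° V = 24 - j41.57 V.
Step 5 — Ohm's law: I = V / Z_total = (24 - j41.57) / (35.4 + j13.95) = 0.1863 - j1.248 A.
Step 6 — Convert to polar: |I| = 1.262 A, ∠I = -81.5°.

I = 1.262∠-81.5° A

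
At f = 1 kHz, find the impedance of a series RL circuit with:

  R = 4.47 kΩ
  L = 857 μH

Step 1 — Angular frequency: ω = 2π·f = 2π·1000 = 6283 rad/s.
Step 2 — Component impedances:
  R: Z = R = 4470 Ω
  L: Z = jωL = j·6283·0.000857 = 0 + j5.385 Ω
Step 3 — Series combination: Z_total = R + L = 4470 + j5.385 Ω = 4470∠0.1° Ω.

Z = 4470 + j5.385 Ω = 4470∠0.1° Ω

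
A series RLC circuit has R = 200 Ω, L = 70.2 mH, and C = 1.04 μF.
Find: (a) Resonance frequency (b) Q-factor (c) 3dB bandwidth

Step 1 — Resonance: ω₀ = 1/√(LC) = 1/√(0.0702·1.04e-06) = 3701 rad/s.
Step 2 — f₀ = ω₀/(2π) = 589 Hz.
Step 3 — Series Q: Q = ω₀L/R = 3701·0.0702/200 = 1.299.
Step 4 — Bandwidth: Δω = ω₀/Q = 2849 rad/s; BW = Δω/(2π) = 453.4 Hz.

(a) f₀ = 589 Hz  (b) Q = 1.299  (c) BW = 453.4 Hz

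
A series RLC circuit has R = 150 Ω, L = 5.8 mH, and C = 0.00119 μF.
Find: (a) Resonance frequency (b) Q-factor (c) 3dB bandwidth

Step 1 — Resonance: ω₀ = 1/√(LC) = 1/√(0.0058·1.19e-09) = 3.806e+05 rad/s.
Step 2 — f₀ = ω₀/(2π) = 6.058e+04 Hz.
Step 3 — Series Q: Q = ω₀L/R = 3.806e+05·0.0058/150 = 14.72.
Step 4 — Bandwidth: Δω = ω₀/Q = 2.586e+04 rad/s; BW = Δω/(2π) = 4116 Hz.

(a) f₀ = 6.058e+04 Hz  (b) Q = 14.72  (c) BW = 4116 Hz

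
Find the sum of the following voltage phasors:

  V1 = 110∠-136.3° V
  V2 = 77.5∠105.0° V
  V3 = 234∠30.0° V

Step 1 — Convert each phasor to rectangular form:
  V1 = 110·(cos(-136.3°) + j·sin(-136.3°)) = -79.53 - j76 V
  V2 = 77.5·(cos(105.0°) + j·sin(105.0°)) = -20.06 + j74.86 V
  V3 = 234·(cos(30.0°) + j·sin(30.0°)) = 202.6 + j117 V
Step 2 — Sum components: V_total = 103.1 + j115.9 V.
Step 3 — Convert to polar: |V_total| = 155.1 V, ∠V_total = 48.3°.

V_total = 155.1∠48.3° V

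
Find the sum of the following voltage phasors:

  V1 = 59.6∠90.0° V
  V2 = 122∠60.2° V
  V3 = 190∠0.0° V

Step 1 — Convert each phasor to rectangular form:
  V1 = 59.6·(cos(90.0°) + j·sin(90.0°)) = 0 + j59.6 V
  V2 = 122·(cos(60.2°) + j·sin(60.2°)) = 60.63 + j105.9 V
  V3 = 190·(cos(0.0°) + j·sin(0.0°)) = 190 V
Step 2 — Sum components: V_total = 250.6 + j165.5 V.
Step 3 — Convert to polar: |V_total| = 300.3 V, ∠V_total = 33.4°.

V_total = 300.3∠33.4° V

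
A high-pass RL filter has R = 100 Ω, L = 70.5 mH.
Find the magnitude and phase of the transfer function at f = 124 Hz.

Step 1 — Angular frequency: ω = 2π·124 = 779.1 rad/s.
Step 2 — Transfer function: H(jω) = jωL/(R + jωL).
Step 3 — Numerator jωL = j·54.93; denominator R + jωL = 100 + j54.93.
Step 4 — H = 0.2318 + j0.422.
Step 5 — Magnitude: |H| = 0.4814 (-6.3 dB); phase: φ = 61.2°.

|H| = 0.4814 (-6.3 dB), φ = 61.2°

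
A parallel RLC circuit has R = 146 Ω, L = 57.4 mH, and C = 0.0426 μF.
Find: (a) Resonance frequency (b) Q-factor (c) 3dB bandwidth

Step 1 — Resonance: ω₀ = 1/√(LC) = 1/√(0.0574·4.26e-08) = 2.022e+04 rad/s.
Step 2 — f₀ = ω₀/(2π) = 3219 Hz.
Step 3 — Parallel Q: Q = R/(ω₀L) = 146/(2.022e+04·0.0574) = 0.1258.
Step 4 — Bandwidth: Δω = ω₀/Q = 1.608e+05 rad/s; BW = Δω/(2π) = 2.559e+04 Hz.

(a) f₀ = 3219 Hz  (b) Q = 0.1258  (c) BW = 2.559e+04 Hz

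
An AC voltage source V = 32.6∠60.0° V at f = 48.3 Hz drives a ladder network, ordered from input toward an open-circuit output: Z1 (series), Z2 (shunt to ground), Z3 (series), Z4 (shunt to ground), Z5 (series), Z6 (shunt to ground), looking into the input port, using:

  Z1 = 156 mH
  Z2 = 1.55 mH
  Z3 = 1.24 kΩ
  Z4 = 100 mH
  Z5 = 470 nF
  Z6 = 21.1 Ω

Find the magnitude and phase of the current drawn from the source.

Step 1 — Angular frequency: ω = 2π·f = 2π·48.3 = 303.5 rad/s.
Step 2 — Component impedances:
  Z1: Z = jωL = j·303.5·0.156 = 0 + j47.34 Ω
  Z2: Z = jωL = j·303.5·0.00155 = 0 + j0.4704 Ω
  Z3: Z = R = 1240 Ω
  Z4: Z = jωL = j·303.5·0.1 = 0 + j30.35 Ω
  Z5: Z = 1/(jωC) = -j/(ω·C) = 0 - j7011 Ω
  Z6: Z = R = 21.1 Ω
Step 3 — Ladder network (open output): work backward from the far end, alternating series and parallel combinations. Z_in = 0.0001783 + j47.81 Ω = 47.81∠90.0° Ω.
Step 4 — Source phasor: V = 32.6∠60.0° V = 16.3 + j28.23 V.
Step 5 — Ohm's law: I = V / Z_total = (16.3 + j28.23) / (0.0001783 + j47.81) = 0.5905 - j0.3409 A.
Step 6 — Convert to polar: |I| = 0.6818 A, ∠I = -30.0°.

I = 0.6818∠-30.0° A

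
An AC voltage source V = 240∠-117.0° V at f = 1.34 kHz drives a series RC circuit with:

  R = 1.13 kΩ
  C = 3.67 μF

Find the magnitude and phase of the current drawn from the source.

Step 1 — Angular frequency: ω = 2π·f = 2π·1340 = 8419 rad/s.
Step 2 — Component impedances:
  R: Z = R = 1130 Ω
  C: Z = 1/(jωC) = -j/(ω·C) = 0 - j32.36 Ω
Step 3 — Series combination: Z_total = R + C = 1130 - j32.36 Ω = 1130∠-1.6° Ω.
Step 4 — Source phasor: V = 240∠-117.0° V = -109 - j213.8 V.
Step 5 — Ohm's law: I = V / Z_total = (-109 - j213.8) / (1130 - j32.36) = -0.09093 - j0.1918 A.
Step 6 — Convert to polar: |I| = 0.2123 A, ∠I = -115.4°.

I = 0.2123∠-115.4° A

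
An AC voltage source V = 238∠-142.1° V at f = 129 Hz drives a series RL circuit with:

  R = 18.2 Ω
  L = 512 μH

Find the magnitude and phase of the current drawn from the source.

Step 1 — Angular frequency: ω = 2π·f = 2π·129 = 810.5 rad/s.
Step 2 — Component impedances:
  R: Z = R = 18.2 Ω
  L: Z = jωL = j·810.5·0.000512 = 0 + j0.415 Ω
Step 3 — Series combination: Z_total = R + L = 18.2 + j0.415 Ω = 18.2∠1.3° Ω.
Step 4 — Source phasor: V = 238∠-142.1° V = -187.8 - j146.2 V.
Step 5 — Ohm's law: I = V / Z_total = (-187.8 - j146.2) / (18.2 + j0.415) = -10.5 - j7.794 A.
Step 6 — Convert to polar: |I| = 13.07 A, ∠I = -143.4°.

I = 13.07∠-143.4° A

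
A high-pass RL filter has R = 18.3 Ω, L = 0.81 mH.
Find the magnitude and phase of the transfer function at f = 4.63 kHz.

Step 1 — Angular frequency: ω = 2π·4630 = 2.909e+04 rad/s.
Step 2 — Transfer function: H(jω) = jωL/(R + jωL).
Step 3 — Numerator jωL = j·23.56; denominator R + jωL = 18.3 + j23.56.
Step 4 — H = 0.6238 + j0.4844.
Step 5 — Magnitude: |H| = 0.7898 (-2.0 dB); phase: φ = 37.8°.

|H| = 0.7898 (-2.0 dB), φ = 37.8°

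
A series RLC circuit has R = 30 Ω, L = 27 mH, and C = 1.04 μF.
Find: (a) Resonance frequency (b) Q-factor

Step 1 — Resonance condition Im(Z)=0 gives ω₀ = 1/√(LC).
Step 2 — ω₀ = 1/√(0.027·1.04e-06) = 5968 rad/s.
Step 3 — f₀ = ω₀/(2π) = 949.8 Hz.
Step 4 — Series Q: Q = ω₀L/R = 5968·0.027/30 = 5.371.

(a) f₀ = 949.8 Hz  (b) Q = 5.371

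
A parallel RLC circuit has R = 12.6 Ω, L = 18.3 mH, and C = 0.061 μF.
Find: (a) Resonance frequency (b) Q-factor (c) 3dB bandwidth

Step 1 — Resonance: ω₀ = 1/√(LC) = 1/√(0.0183·6.1e-08) = 2.993e+04 rad/s.
Step 2 — f₀ = ω₀/(2π) = 4764 Hz.
Step 3 — Parallel Q: Q = R/(ω₀L) = 12.6/(2.993e+04·0.0183) = 0.023.
Step 4 — Bandwidth: Δω = ω₀/Q = 1.301e+06 rad/s; BW = Δω/(2π) = 2.071e+05 Hz.

(a) f₀ = 4764 Hz  (b) Q = 0.023  (c) BW = 2.071e+05 Hz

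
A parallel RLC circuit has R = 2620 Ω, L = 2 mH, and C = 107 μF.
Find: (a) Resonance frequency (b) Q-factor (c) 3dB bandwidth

Step 1 — Resonance: ω₀ = 1/√(LC) = 1/√(0.002·0.000107) = 2162 rad/s.
Step 2 — f₀ = ω₀/(2π) = 344 Hz.
Step 3 — Parallel Q: Q = R/(ω₀L) = 2620/(2162·0.002) = 606.
Step 4 — Bandwidth: Δω = ω₀/Q = 3.567 rad/s; BW = Δω/(2π) = 0.5677 Hz.

(a) f₀ = 344 Hz  (b) Q = 606  (c) BW = 0.5677 Hz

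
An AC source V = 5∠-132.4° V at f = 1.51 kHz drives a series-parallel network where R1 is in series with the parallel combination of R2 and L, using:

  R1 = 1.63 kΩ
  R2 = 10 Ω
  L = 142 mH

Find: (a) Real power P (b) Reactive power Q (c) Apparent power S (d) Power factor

Step 1 — Angular frequency: ω = 2π·f = 2π·1510 = 9488 rad/s.
Step 2 — Component impedances:
  R1: Z = R = 1630 Ω
  R2: Z = R = 10 Ω
  L: Z = jωL = j·9488·0.142 = 0 + j1347 Ω
Step 3 — Parallel branch: R2 || L = 1/(1/R2 + 1/L) = 9.999 + j0.07422 Ω.
Step 4 — Series with R1: Z_total = R1 + (R2 || L) = 1640 + j0.07422 Ω = 1640∠0.0° Ω.
Step 5 — Source phasor: V = 5∠-132.4° V = -3.372 - j3.692 V.
Step 6 — Current: I = V / Z = -0.002056 - j0.002251 A = 0.003049∠-132.4° A.
Step 7 — Complex power: S = V·I* = 0.01524 + j6.899e-07 VA.
Step 8 — Real power: P = Re(S) = 0.01524 W.
Step 9 — Reactive power: Q = Im(S) = 6.899e-07 VAR.
Step 10 — Apparent power: |S| = 0.01524 VA.
Step 11 — Power factor: PF = P/|S| = 1 (lagging).

(a) P = 0.01524 W  (b) Q = 6.899e-07 VAR  (c) S = 0.01524 VA  (d) PF = 1 (lagging)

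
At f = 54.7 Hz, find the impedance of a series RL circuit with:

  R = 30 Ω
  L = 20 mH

Step 1 — Angular frequency: ω = 2π·f = 2π·54.7 = 343.7 rad/s.
Step 2 — Component impedances:
  R: Z = R = 30 Ω
  L: Z = jωL = j·343.7·0.02 = 0 + j6.874 Ω
Step 3 — Series combination: Z_total = R + L = 30 + j6.874 Ω = 30.78∠12.9° Ω.

Z = 30 + j6.874 Ω = 30.78∠12.9° Ω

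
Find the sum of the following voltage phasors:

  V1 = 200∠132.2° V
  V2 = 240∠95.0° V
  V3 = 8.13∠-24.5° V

Step 1 — Convert each phasor to rectangular form:
  V1 = 200·(cos(132.2°) + j·sin(132.2°)) = -134.3 + j148.2 V
  V2 = 240·(cos(95.0°) + j·sin(95.0°)) = -20.92 + j239.1 V
  V3 = 8.13·(cos(-24.5°) + j·sin(-24.5°)) = 7.398 - j3.371 V
Step 2 — Sum components: V_total = -147.9 + j383.9 V.
Step 3 — Convert to polar: |V_total| = 411.4 V, ∠V_total = 111.1°.

V_total = 411.4∠111.1° V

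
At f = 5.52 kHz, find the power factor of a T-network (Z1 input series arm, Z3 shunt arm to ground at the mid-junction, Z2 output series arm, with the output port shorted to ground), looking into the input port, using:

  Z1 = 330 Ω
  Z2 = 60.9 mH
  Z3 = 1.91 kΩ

Step 1 — Angular frequency: ω = 2π·f = 2π·5520 = 3.468e+04 rad/s.
Step 2 — Component impedances:
  Z1: Z = R = 330 Ω
  Z2: Z = jωL = j·3.468e+04·0.0609 = 0 + j2112 Ω
  Z3: Z = R = 1910 Ω
Step 3 — With the output port shorted to ground, the output series arm Z2 runs from the junction to ground; the shunt arm Z3 also runs from the junction to ground. They appear in parallel: Z3 || Z2 = 1051 + j950.2 Ω.
Step 4 — Series with input arm Z1: Z_in = Z1 + (Z3 || Z2) = 1381 + j950.2 Ω = 1676∠34.5° Ω.
Step 5 — Power factor: PF = cos(φ) = Re(Z)/|Z| = 1380.8/1676.1 = 0.8238.
Step 6 — Type: Im(Z) = 950.2 ⇒ lagging (phase φ = 34.5°).

PF = 0.8238 (lagging, φ = 34.5°)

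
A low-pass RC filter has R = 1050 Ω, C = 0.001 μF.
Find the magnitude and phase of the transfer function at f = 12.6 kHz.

Step 1 — Angular frequency: ω = 2π·1.26e+04 = 7.917e+04 rad/s.
Step 2 — Transfer function: H(jω) = 1/(1 + jωRC).
Step 3 — Denominator: 1 + jωRC = 1 + j·7.917e+04·1050·1e-09 = 1 + j0.08313.
Step 4 — H = 0.9931 - j0.08256.
Step 5 — Magnitude: |H| = 0.9966 (-0.0 dB); phase: φ = -4.8°.

|H| = 0.9966 (-0.0 dB), φ = -4.8°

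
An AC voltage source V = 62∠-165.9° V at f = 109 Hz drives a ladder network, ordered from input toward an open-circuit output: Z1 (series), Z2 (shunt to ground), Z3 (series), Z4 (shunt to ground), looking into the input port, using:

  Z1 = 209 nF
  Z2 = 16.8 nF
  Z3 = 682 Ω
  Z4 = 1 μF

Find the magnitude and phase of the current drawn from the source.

Step 1 — Angular frequency: ω = 2π·f = 2π·109 = 684.9 rad/s.
Step 2 — Component impedances:
  Z1: Z = 1/(jωC) = -j/(ω·C) = 0 - j6986 Ω
  Z2: Z = 1/(jωC) = -j/(ω·C) = 0 - j8.691e+04 Ω
  Z3: Z = R = 682 Ω
  Z4: Z = 1/(jωC) = -j/(ω·C) = 0 - j1460 Ω
Step 3 — Ladder network (open output): work backward from the far end, alternating series and parallel combinations. Z_in = 659.6 - j8427 Ω = 8453∠-85.5° Ω.
Step 4 — Source phasor: V = 62∠-165.9° V = -60.13 - j15.1 V.
Step 5 — Ohm's law: I = V / Z_total = (-60.13 - j15.1) / (659.6 - j8427) = 0.001226 - j0.007231 A.
Step 6 — Convert to polar: |I| = 0.007335 A, ∠I = -80.4°.

I = 0.007335∠-80.4° A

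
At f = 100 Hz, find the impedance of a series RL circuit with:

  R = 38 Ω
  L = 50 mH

Step 1 — Angular frequency: ω = 2π·f = 2π·100 = 628.3 rad/s.
Step 2 — Component impedances:
  R: Z = R = 38 Ω
  L: Z = jωL = j·628.3·0.05 = 0 + j31.42 Ω
Step 3 — Series combination: Z_total = R + L = 38 + j31.42 Ω = 49.3∠39.6° Ω.

Z = 38 + j31.42 Ω = 49.3∠39.6° Ω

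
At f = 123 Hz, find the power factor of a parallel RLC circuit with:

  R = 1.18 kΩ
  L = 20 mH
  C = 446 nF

Step 1 — Angular frequency: ω = 2π·f = 2π·123 = 772.8 rad/s.
Step 2 — Component impedances:
  R: Z = R = 1180 Ω
  L: Z = jωL = j·772.8·0.02 = 0 + j15.46 Ω
  C: Z = 1/(jωC) = -j/(ω·C) = 0 - j2901 Ω
Step 3 — Parallel combination: 1/Z_total = 1/R + 1/L + 1/C; Z_total = 0.2046 + j15.54 Ω = 15.54∠89.2° Ω.
Step 4 — Power factor: PF = cos(φ) = Re(Z)/|Z| = 0.2046/15.54 = 0.01317.
Step 5 — Type: Im(Z) = 15.54 ⇒ lagging (phase φ = 89.2°).

PF = 0.01317 (lagging, φ = 89.2°)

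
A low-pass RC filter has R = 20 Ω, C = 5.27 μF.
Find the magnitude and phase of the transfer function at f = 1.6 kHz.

Step 1 — Angular frequency: ω = 2π·1600 = 1.005e+04 rad/s.
Step 2 — Transfer function: H(jω) = 1/(1 + jωRC).
Step 3 — Denominator: 1 + jωRC = 1 + j·1.005e+04·20·5.27e-06 = 1 + j1.06.
Step 4 — H = 0.4711 - j0.4992.
Step 5 — Magnitude: |H| = 0.6864 (-3.3 dB); phase: φ = -46.7°.

|H| = 0.6864 (-3.3 dB), φ = -46.7°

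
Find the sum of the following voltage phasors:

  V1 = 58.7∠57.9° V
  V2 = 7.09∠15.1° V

Step 1 — Convert each phasor to rectangular form:
  V1 = 58.7·(cos(57.9°) + j·sin(57.9°)) = 31.19 + j49.73 V
  V2 = 7.09·(cos(15.1°) + j·sin(15.1°)) = 6.845 + j1.847 V
Step 2 — Sum components: V_total = 38.04 + j51.57 V.
Step 3 — Convert to polar: |V_total| = 64.08 V, ∠V_total = 53.6°.

V_total = 64.08∠53.6° V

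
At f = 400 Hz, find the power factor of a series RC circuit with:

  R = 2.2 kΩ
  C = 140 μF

Step 1 — Angular frequency: ω = 2π·f = 2π·400 = 2513 rad/s.
Step 2 — Component impedances:
  R: Z = R = 2200 Ω
  C: Z = 1/(jωC) = -j/(ω·C) = 0 - j2.842 Ω
Step 3 — Series combination: Z_total = R + C = 2200 - j2.842 Ω = 2200∠-0.1° Ω.
Step 4 — Power factor: PF = cos(φ) = Re(Z)/|Z| = 2200/2200 = 1.
Step 5 — Type: Im(Z) = -2.842 ⇒ leading (phase φ = -0.1°).

PF = 1 (leading, φ = -0.1°)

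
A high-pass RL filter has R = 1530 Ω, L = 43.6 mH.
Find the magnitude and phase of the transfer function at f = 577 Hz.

Step 1 — Angular frequency: ω = 2π·577 = 3625 rad/s.
Step 2 — Transfer function: H(jω) = jωL/(R + jωL).
Step 3 — Numerator jωL = j·158.1; denominator R + jωL = 1530 + j158.1.
Step 4 — H = 0.01056 + j0.1022.
Step 5 — Magnitude: |H| = 0.1028 (-19.8 dB); phase: φ = 84.1°.

|H| = 0.1028 (-19.8 dB), φ = 84.1°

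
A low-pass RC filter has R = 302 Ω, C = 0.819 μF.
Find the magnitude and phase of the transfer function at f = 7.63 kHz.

Step 1 — Angular frequency: ω = 2π·7630 = 4.794e+04 rad/s.
Step 2 — Transfer function: H(jω) = 1/(1 + jωRC).
Step 3 — Denominator: 1 + jωRC = 1 + j·4.794e+04·302·8.19e-07 = 1 + j11.86.
Step 4 — H = 0.007062 - j0.08374.
Step 5 — Magnitude: |H| = 0.08404 (-21.5 dB); phase: φ = -85.2°.

|H| = 0.08404 (-21.5 dB), φ = -85.2°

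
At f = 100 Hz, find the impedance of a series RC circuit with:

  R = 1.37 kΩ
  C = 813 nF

Step 1 — Angular frequency: ω = 2π·f = 2π·100 = 628.3 rad/s.
Step 2 — Component impedances:
  R: Z = R = 1370 Ω
  C: Z = 1/(jωC) = -j/(ω·C) = 0 - j1958 Ω
Step 3 — Series combination: Z_total = R + C = 1370 - j1958 Ω = 2389∠-55.0° Ω.

Z = 1370 - j1958 Ω = 2389∠-55.0° Ω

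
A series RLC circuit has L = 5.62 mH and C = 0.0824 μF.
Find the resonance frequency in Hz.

Step 1 — Resonance condition Im(Z)=0 gives ω₀ = 1/√(LC).
Step 2 — ω₀ = 1/√(0.00562·8.24e-08) = 4.647e+04 rad/s.
Step 3 — f₀ = ω₀/(2π) = 7396 Hz.

f₀ = 7396 Hz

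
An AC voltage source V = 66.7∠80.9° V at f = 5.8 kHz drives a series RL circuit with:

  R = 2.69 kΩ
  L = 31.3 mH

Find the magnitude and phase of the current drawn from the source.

Step 1 — Angular frequency: ω = 2π·f = 2π·5800 = 3.644e+04 rad/s.
Step 2 — Component impedances:
  R: Z = R = 2690 Ω
  L: Z = jωL = j·3.644e+04·0.0313 = 0 + j1141 Ω
Step 3 — Series combination: Z_total = R + L = 2690 + j1141 Ω = 2922∠23.0° Ω.
Step 4 — Source phasor: V = 66.7∠80.9° V = 10.55 + j65.86 V.
Step 5 — Ohm's law: I = V / Z_total = (10.55 + j65.86) / (2690 + j1141) = 0.01212 + j0.01934 A.
Step 6 — Convert to polar: |I| = 0.02283 A, ∠I = 57.9°.

I = 0.02283∠57.9° A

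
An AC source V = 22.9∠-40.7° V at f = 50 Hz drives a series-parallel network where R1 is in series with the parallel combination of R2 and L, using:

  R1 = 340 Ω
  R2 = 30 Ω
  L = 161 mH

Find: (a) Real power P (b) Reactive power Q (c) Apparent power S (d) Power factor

Step 1 — Angular frequency: ω = 2π·f = 2π·50 = 314.2 rad/s.
Step 2 — Component impedances:
  R1: Z = R = 340 Ω
  R2: Z = R = 30 Ω
  L: Z = jωL = j·314.2·0.161 = 0 + j50.58 Ω
Step 3 — Parallel branch: R2 || L = 1/(1/R2 + 1/L) = 22.19 + j13.16 Ω.
Step 4 — Series with R1: Z_total = R1 + (R2 || L) = 362.2 + j13.16 Ω = 362.4∠2.1° Ω.
Step 5 — Source phasor: V = 22.9∠-40.7° V = 17.36 - j14.93 V.
Step 6 — Current: I = V / Z = 0.04637 - j0.04291 A = 0.06318∠-42.8° A.
Step 7 — Complex power: S = V·I* = 1.446 + j0.05255 VA.
Step 8 — Real power: P = Re(S) = 1.446 W.
Step 9 — Reactive power: Q = Im(S) = 0.05255 VAR.
Step 10 — Apparent power: |S| = 1.447 VA.
Step 11 — Power factor: PF = P/|S| = 0.9993 (lagging).

(a) P = 1.446 W  (b) Q = 0.05255 VAR  (c) S = 1.447 VA  (d) PF = 0.9993 (lagging)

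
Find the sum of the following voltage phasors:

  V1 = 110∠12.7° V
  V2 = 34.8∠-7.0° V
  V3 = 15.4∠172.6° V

Step 1 — Convert each phasor to rectangular form:
  V1 = 110·(cos(12.7°) + j·sin(12.7°)) = 107.3 + j24.18 V
  V2 = 34.8·(cos(-7.0°) + j·sin(-7.0°)) = 34.54 - j4.241 V
  V3 = 15.4·(cos(172.6°) + j·sin(172.6°)) = -15.27 + j1.983 V
Step 2 — Sum components: V_total = 126.6 + j21.93 V.
Step 3 — Convert to polar: |V_total| = 128.5 V, ∠V_total = 9.8°.

V_total = 128.5∠9.8° V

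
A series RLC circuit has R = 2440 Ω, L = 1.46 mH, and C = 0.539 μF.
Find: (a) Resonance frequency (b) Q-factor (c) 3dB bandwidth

Step 1 — Resonance condition Im(Z)=0 gives ω₀ = 1/√(LC).
Step 2 — ω₀ = 1/√(0.00146·5.39e-07) = 3.565e+04 rad/s.
Step 3 — f₀ = ω₀/(2π) = 5673 Hz.
Step 4 — Series Q: Q = ω₀L/R = 3.565e+04·0.00146/2440 = 0.02133.
Step 5 — 3dB bandwidth: Δω = ω₀/Q = 1.671e+06 rad/s; BW = Δω/(2π) = 2.66e+05 Hz.

(a) f₀ = 5673 Hz  (b) Q = 0.02133  (c) BW = 2.66e+05 Hz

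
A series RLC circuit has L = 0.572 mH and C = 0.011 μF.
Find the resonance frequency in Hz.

Step 1 — Resonance condition Im(Z)=0 gives ω₀ = 1/√(LC).
Step 2 — ω₀ = 1/√(0.000572·1.1e-08) = 3.987e+05 rad/s.
Step 3 — f₀ = ω₀/(2π) = 6.345e+04 Hz.

f₀ = 6.345e+04 Hz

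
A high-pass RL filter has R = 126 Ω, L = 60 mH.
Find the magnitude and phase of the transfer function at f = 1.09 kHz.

Step 1 — Angular frequency: ω = 2π·1090 = 6849 rad/s.
Step 2 — Transfer function: H(jω) = jωL/(R + jωL).
Step 3 — Numerator jωL = j·410.9; denominator R + jωL = 126 + j410.9.
Step 4 — H = 0.9141 + j0.2803.
Step 5 — Magnitude: |H| = 0.9561 (-0.4 dB); phase: φ = 17.0°.

|H| = 0.9561 (-0.4 dB), φ = 17.0°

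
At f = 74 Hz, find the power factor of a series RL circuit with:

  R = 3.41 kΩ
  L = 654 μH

Step 1 — Angular frequency: ω = 2π·f = 2π·74 = 465 rad/s.
Step 2 — Component impedances:
  R: Z = R = 3410 Ω
  L: Z = jωL = j·465·0.000654 = 0 + j0.3041 Ω
Step 3 — Series combination: Z_total = R + L = 3410 + j0.3041 Ω = 3410∠0.0° Ω.
Step 4 — Power factor: PF = cos(φ) = Re(Z)/|Z| = 3410/3410 = 1.
Step 5 — Type: Im(Z) = 0.3041 ⇒ lagging (phase φ = 0.0°).

PF = 1 (lagging, φ = 0.0°)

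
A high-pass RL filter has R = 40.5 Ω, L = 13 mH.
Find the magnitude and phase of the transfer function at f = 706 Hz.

Step 1 — Angular frequency: ω = 2π·706 = 4436 rad/s.
Step 2 — Transfer function: H(jω) = jωL/(R + jωL).
Step 3 — Numerator jωL = j·57.67; denominator R + jωL = 40.5 + j57.67.
Step 4 — H = 0.6697 + j0.4703.
Step 5 — Magnitude: |H| = 0.8183 (-1.7 dB); phase: φ = 35.1°.

|H| = 0.8183 (-1.7 dB), φ = 35.1°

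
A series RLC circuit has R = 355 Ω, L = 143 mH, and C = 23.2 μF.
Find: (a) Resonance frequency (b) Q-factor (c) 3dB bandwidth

Step 1 — Resonance: ω₀ = 1/√(LC) = 1/√(0.143·2.32e-05) = 549 rad/s.
Step 2 — f₀ = ω₀/(2π) = 87.38 Hz.
Step 3 — Series Q: Q = ω₀L/R = 549·0.143/355 = 0.2212.
Step 4 — Bandwidth: Δω = ω₀/Q = 2483 rad/s; BW = Δω/(2π) = 395.1 Hz.

(a) f₀ = 87.38 Hz  (b) Q = 0.2212  (c) BW = 395.1 Hz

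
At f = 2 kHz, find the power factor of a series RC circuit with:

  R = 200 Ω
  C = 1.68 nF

Step 1 — Angular frequency: ω = 2π·f = 2π·2000 = 1.257e+04 rad/s.
Step 2 — Component impedances:
  R: Z = R = 200 Ω
  C: Z = 1/(jωC) = -j/(ω·C) = 0 - j4.737e+04 Ω
Step 3 — Series combination: Z_total = R + C = 200 - j4.737e+04 Ω = 4.737e+04∠-89.8° Ω.
Step 4 — Power factor: PF = cos(φ) = Re(Z)/|Z| = 200/4.737e+04 = 0.004222.
Step 5 — Type: Im(Z) = -4.737e+04 ⇒ leading (phase φ = -89.8°).

PF = 0.004222 (leading, φ = -89.8°)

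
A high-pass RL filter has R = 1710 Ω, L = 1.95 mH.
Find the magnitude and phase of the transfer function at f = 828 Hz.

Step 1 — Angular frequency: ω = 2π·828 = 5202 rad/s.
Step 2 — Transfer function: H(jω) = jωL/(R + jωL).
Step 3 — Numerator jωL = j·10.14; denominator R + jωL = 1710 + j10.14.
Step 4 — H = 3.52e-05 + j0.005932.
Step 5 — Magnitude: |H| = 0.005933 (-44.5 dB); phase: φ = 89.7°.

|H| = 0.005933 (-44.5 dB), φ = 89.7°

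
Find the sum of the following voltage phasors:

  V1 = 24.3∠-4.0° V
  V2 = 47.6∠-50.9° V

Step 1 — Convert each phasor to rectangular form:
  V1 = 24.3·(cos(-4.0°) + j·sin(-4.0°)) = 24.24 - j1.695 V
  V2 = 47.6·(cos(-50.9°) + j·sin(-50.9°)) = 30.02 - j36.94 V
Step 2 — Sum components: V_total = 54.26 - j38.63 V.
Step 3 — Convert to polar: |V_total| = 66.61 V, ∠V_total = -35.5°.

V_total = 66.61∠-35.5° V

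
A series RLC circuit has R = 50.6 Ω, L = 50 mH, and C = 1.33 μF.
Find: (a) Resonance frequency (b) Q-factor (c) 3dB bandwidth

Step 1 — Resonance: ω₀ = 1/√(LC) = 1/√(0.05·1.33e-06) = 3878 rad/s.
Step 2 — f₀ = ω₀/(2π) = 617.2 Hz.
Step 3 — Series Q: Q = ω₀L/R = 3878·0.05/50.6 = 3.832.
Step 4 — Bandwidth: Δω = ω₀/Q = 1012 rad/s; BW = Δω/(2π) = 161.1 Hz.

(a) f₀ = 617.2 Hz  (b) Q = 3.832  (c) BW = 161.1 Hz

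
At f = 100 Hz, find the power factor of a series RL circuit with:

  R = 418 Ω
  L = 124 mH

Step 1 — Angular frequency: ω = 2π·f = 2π·100 = 628.3 rad/s.
Step 2 — Component impedances:
  R: Z = R = 418 Ω
  L: Z = jωL = j·628.3·0.124 = 0 + j77.91 Ω
Step 3 — Series combination: Z_total = R + L = 418 + j77.91 Ω = 425.2∠10.6° Ω.
Step 4 — Power factor: PF = cos(φ) = Re(Z)/|Z| = 418/425.2 = 0.9831.
Step 5 — Type: Im(Z) = 77.91 ⇒ lagging (phase φ = 10.6°).

PF = 0.9831 (lagging, φ = 10.6°)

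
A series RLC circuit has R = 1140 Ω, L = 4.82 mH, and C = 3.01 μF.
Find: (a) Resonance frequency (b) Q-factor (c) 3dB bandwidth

Step 1 — Resonance condition Im(Z)=0 gives ω₀ = 1/√(LC).
Step 2 — ω₀ = 1/√(0.00482·3.01e-06) = 8302 rad/s.
Step 3 — f₀ = ω₀/(2π) = 1321 Hz.
Step 4 — Series Q: Q = ω₀L/R = 8302·0.00482/1140 = 0.0351.
Step 5 — 3dB bandwidth: Δω = ω₀/Q = 2.365e+05 rad/s; BW = Δω/(2π) = 3.764e+04 Hz.

(a) f₀ = 1321 Hz  (b) Q = 0.0351  (c) BW = 3.764e+04 Hz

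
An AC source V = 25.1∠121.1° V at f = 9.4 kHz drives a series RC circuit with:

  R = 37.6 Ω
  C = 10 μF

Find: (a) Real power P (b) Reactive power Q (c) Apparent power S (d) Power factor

Step 1 — Angular frequency: ω = 2π·f = 2π·9400 = 5.906e+04 rad/s.
Step 2 — Component impedances:
  R: Z = R = 37.6 Ω
  C: Z = 1/(jωC) = -j/(ω·C) = 0 - j1.693 Ω
Step 3 — Series combination: Z_total = R + C = 37.6 - j1.693 Ω = 37.64∠-2.6° Ω.
Step 4 — Source phasor: V = 25.1∠121.1° V = -12.96 + j21.49 V.
Step 5 — Current: I = V / Z = -0.3698 + j0.555 A = 0.6669∠123.7° A.
Step 6 — Complex power: S = V·I* = 16.72 - j0.753 VA.
Step 7 — Real power: P = Re(S) = 16.72 W.
Step 8 — Reactive power: Q = Im(S) = -0.753 VAR.
Step 9 — Apparent power: |S| = 16.74 VA.
Step 10 — Power factor: PF = P/|S| = 0.999 (leading).

(a) P = 16.72 W  (b) Q = -0.753 VAR  (c) S = 16.74 VA  (d) PF = 0.999 (leading)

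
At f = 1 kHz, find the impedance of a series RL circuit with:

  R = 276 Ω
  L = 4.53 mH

Step 1 — Angular frequency: ω = 2π·f = 2π·1000 = 6283 rad/s.
Step 2 — Component impedances:
  R: Z = R = 276 Ω
  L: Z = jωL = j·6283·0.00453 = 0 + j28.46 Ω
Step 3 — Series combination: Z_total = R + L = 276 + j28.46 Ω = 277.5∠5.9° Ω.

Z = 276 + j28.46 Ω = 277.5∠5.9° Ω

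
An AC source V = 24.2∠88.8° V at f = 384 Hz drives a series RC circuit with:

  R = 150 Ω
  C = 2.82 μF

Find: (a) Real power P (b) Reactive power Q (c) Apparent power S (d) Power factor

Step 1 — Angular frequency: ω = 2π·f = 2π·384 = 2413 rad/s.
Step 2 — Component impedances:
  R: Z = R = 150 Ω
  C: Z = 1/(jωC) = -j/(ω·C) = 0 - j147 Ω
Step 3 — Series combination: Z_total = R + C = 150 - j147 Ω = 210∠-44.4° Ω.
Step 4 — Source phasor: V = 24.2∠88.8° V = 0.5068 + j24.19 V.
Step 5 — Current: I = V / Z = -0.07891 + j0.08398 A = 0.1152∠133.2° A.
Step 6 — Complex power: S = V·I* = 1.992 - j1.952 VA.
Step 7 — Real power: P = Re(S) = 1.992 W.
Step 8 — Reactive power: Q = Im(S) = -1.952 VAR.
Step 9 — Apparent power: |S| = 2.789 VA.
Step 10 — Power factor: PF = P/|S| = 0.7143 (leading).

(a) P = 1.992 W  (b) Q = -1.952 VAR  (c) S = 2.789 VA  (d) PF = 0.7143 (leading)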